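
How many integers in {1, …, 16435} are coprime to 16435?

12384

Factor: 16435 = 5 · 19 · 173.
φ(16435) = (5−1) · (19−1) · (173−1) = 4 · 18 · 172 = 12384.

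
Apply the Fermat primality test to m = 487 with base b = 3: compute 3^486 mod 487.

3^1 ≡ 3 (mod 487)
3^2 ≡ 3^2 = 9 ≡ 9 (mod 487)
3^4 ≡ 9^2 = 81 ≡ 81 (mod 487)
3^8 ≡ 81^2 = 6561 ≡ 230 (mod 487)
3^16 ≡ 230^2 = 52900 ≡ 304 (mod 487)
3^32 ≡ 304^2 = 92416 ≡ 373 (mod 487)
3^64 ≡ 373^2 = 139129 ≡ 334 (mod 487)
3^128 ≡ 334^2 = 111556 ≡ 33 (mod 487)
3^256 ≡ 33^2 = 1089 ≡ 115 (mod 487)
486 = 256 + 128 + 64 + 32 + 4 + 2 in binary powers of 2.
So 3^486 ≡ 115 · 33 · 334 · 373 · 81 · 9 ≡ 1 (mod 487).
Since the result is 1, base 3 gives no evidence that 487 is composite.

1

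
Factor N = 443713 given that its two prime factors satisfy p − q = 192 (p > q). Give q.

577

Since p = q + 192, we have 443713 = q(q + 192), so q² + 192q − 443713 = 0.
Discriminant: 192² + 4·443713 = 36864 + 1774852 = 1811716; √1811716 = 1346.
q = (−192 + 1346)/2 = 577, and p = q + 192 = 769.
Check: 577 · 769 = 443713.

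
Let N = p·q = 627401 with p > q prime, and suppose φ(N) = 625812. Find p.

φ(n) = (p−1)(q−1) = n − (p+q) + 1, so p + q = 627401 − 625812 + 1 = 1590.
p and q are the roots of t² − 1590t + 627401 = 0.
Discriminant: 1590² − 4·627401 = 2528100 − 2509604 = 18496; √18496 = 136.
q = (1590 − 136)/2 = 727, p = (1590 + 136)/2 = 863.
Check: 727 · 863 = 627401.

863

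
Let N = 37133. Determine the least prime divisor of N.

71

37133 is odd.
Digit sum 17, not divisible by 3.
Ends in 3: not divisible by 5.
7: 37133 = 7·5304 + 5
11: 37133 = 11·3375 + 8
13: 37133 = 13·2856 + 5
17: 37133 = 17·2184 + 5
19: 37133 = 19·1954 + 7
23: 37133 = 23·1614 + 11
29: 37133 = 29·1280 + 13
31: 37133 = 31·1197 + 26
37: 37133 = 37·1003 + 22
41: 37133 = 41·905 + 28
43: 37133 = 43·863 + 24
47: 37133 = 47·790 + 3
53: 37133 = 53·700 + 33
59: 37133 = 59·629 + 22
61: 37133 = 61·608 + 45
67: 37133 = 67·554 + 15
71: 37133 = 71·523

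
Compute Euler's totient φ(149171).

Factor: 149171 = 11 · 71 · 191.
φ(149171) = (11−1) · (71−1) · (191−1) = 10 · 70 · 190 = 133000.

133000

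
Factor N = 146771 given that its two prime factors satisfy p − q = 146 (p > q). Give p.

Since p = q + 146, we have 146771 = q(q + 146), so q² + 146q − 146771 = 0.
Discriminant: 146² + 4·146771 = 21316 + 587084 = 608400; √608400 = 780.
q = (−146 + 780)/2 = 317, and p = q + 146 = 463.
Check: 317 · 463 = 146771.

463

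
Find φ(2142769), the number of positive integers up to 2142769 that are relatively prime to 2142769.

2088576

Factor: 2142769 = 73 · 149 · 197.
φ(2142769) = (73−1) · (149−1) · (197−1) = 72 · 148 · 196 = 2088576.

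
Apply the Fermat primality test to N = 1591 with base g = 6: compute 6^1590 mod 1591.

517

6^1 ≡ 6 (mod 1591)
6^2 ≡ 6^2 = 36 ≡ 36 (mod 1591)
6^4 ≡ 36^2 = 1296 ≡ 1296 (mod 1591)
6^8 ≡ 1296^2 = 1679616 ≡ 1111 (mod 1591)
6^16 ≡ 1111^2 = 1234321 ≡ 1296 (mod 1591)
6^32 ≡ 1296^2 = 1679616 ≡ 1111 (mod 1591)
6^64 ≡ 1111^2 = 1234321 ≡ 1296 (mod 1591)
6^128 ≡ 1296^2 = 1679616 ≡ 1111 (mod 1591)
6^256 ≡ 1111^2 = 1234321 ≡ 1296 (mod 1591)
6^512 ≡ 1296^2 = 1679616 ≡ 1111 (mod 1591)
6^1024 ≡ 1111^2 = 1234321 ≡ 1296 (mod 1591)
1590 = 1024 + 512 + 32 + 16 + 4 + 2 in binary powers of 2.
So 6^1590 ≡ 1296 · 1111 · 1111 · 1296 · 1296 · 36 ≡ 517 (mod 1591).
Since 517 ≠ 1, base 6 is a Fermat witness: 1591 is composite.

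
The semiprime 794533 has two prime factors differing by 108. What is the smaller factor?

Since p = q + 108, we have 794533 = q(q + 108), so q² + 108q − 794533 = 0.
Discriminant: 108² + 4·794533 = 11664 + 3178132 = 3189796; √3189796 = 1786.
q = (−108 + 1786)/2 = 839, and p = q + 108 = 947.
Check: 839 · 947 = 794533.

839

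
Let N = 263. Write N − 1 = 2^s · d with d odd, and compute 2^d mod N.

1

263 − 1 = 262 = 2^1 · 131, so d = 131.
2^1 ≡ 2 (mod 263)
2^2 ≡ 2^2 = 4 ≡ 4 (mod 263)
2^4 ≡ 4^2 = 16 ≡ 16 (mod 263)
2^8 ≡ 16^2 = 256 ≡ 256 (mod 263)
2^16 ≡ 256^2 = 65536 ≡ 49 (mod 263)
2^32 ≡ 49^2 = 2401 ≡ 34 (mod 263)
2^64 ≡ 34^2 = 1156 ≡ 104 (mod 263)
2^128 ≡ 104^2 = 10816 ≡ 33 (mod 263)
131 = 128 + 2 + 1 in binary powers of 2.
So 2^131 ≡ 33 · 4 · 2 ≡ 1 (mod 263).
Since 2^d ≡ 1 (mod 263), base 2 does not prove 263 composite.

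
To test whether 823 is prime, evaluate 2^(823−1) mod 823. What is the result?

2^1 ≡ 2 (mod 823)
2^2 ≡ 2^2 = 4 ≡ 4 (mod 823)
2^4 ≡ 4^2 = 16 ≡ 16 (mod 823)
2^8 ≡ 16^2 = 256 ≡ 256 (mod 823)
2^16 ≡ 256^2 = 65536 ≡ 519 (mod 823)
2^32 ≡ 519^2 = 269361 ≡ 240 (mod 823)
2^64 ≡ 240^2 = 57600 ≡ 813 (mod 823)
2^128 ≡ 813^2 = 660969 ≡ 100 (mod 823)
2^256 ≡ 100^2 = 10000 ≡ 124 (mod 823)
2^512 ≡ 124^2 = 15376 ≡ 562 (mod 823)
822 = 512 + 256 + 32 + 16 + 4 + 2 in binary powers of 2.
So 2^822 ≡ 562 · 124 · 240 · 519 · 16 · 4 ≡ 1 (mod 823).
Since the result is 1, base 2 gives no evidence that 823 is composite.

1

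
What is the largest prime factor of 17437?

53

17437 = 7 · 2491
2491 = 47 · 53
53 is prime.
So 17437 = 7 · 47 · 53; the largest prime factor is 53.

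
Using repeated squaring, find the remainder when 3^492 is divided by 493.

310

3^1 ≡ 3 (mod 493)
3^2 ≡ 3^2 = 9 ≡ 9 (mod 493)
3^4 ≡ 9^2 = 81 ≡ 81 (mod 493)
3^8 ≡ 81^2 = 6561 ≡ 152 (mod 493)
3^16 ≡ 152^2 = 23104 ≡ 426 (mod 493)
3^32 ≡ 426^2 = 181476 ≡ 52 (mod 493)
3^64 ≡ 52^2 = 2704 ≡ 239 (mod 493)
3^128 ≡ 239^2 = 57121 ≡ 426 (mod 493)
3^256 ≡ 426^2 = 181476 ≡ 52 (mod 493)
492 = 256 + 128 + 64 + 32 + 8 + 4 in binary powers of 2.
So 3^492 ≡ 52 · 426 · 239 · 52 · 152 · 81 ≡ 310 (mod 493).
Since 310 ≠ 1, base 3 is a Fermat witness: 493 is composite.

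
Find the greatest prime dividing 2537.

2537 = 43 · 59
59 is prime.
So 2537 = 43 · 59; the largest prime factor is 59.

59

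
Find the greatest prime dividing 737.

737 = 11 · 67
67 is prime.
So 737 = 11 · 67; the largest prime factor is 67.

67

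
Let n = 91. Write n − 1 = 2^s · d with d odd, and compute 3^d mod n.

91 − 1 = 90 = 2^1 · 45, so d = 45.
3^1 ≡ 3 (mod 91)
3^2 ≡ 3^2 = 9 ≡ 9 (mod 91)
3^4 ≡ 9^2 = 81 ≡ 81 (mod 91)
3^8 ≡ 81^2 = 6561 ≡ 9 (mod 91)
3^16 ≡ 9^2 = 81 ≡ 81 (mod 91)
3^32 ≡ 81^2 = 6561 ≡ 9 (mod 91)
45 = 32 + 8 + 4 + 1 in binary powers of 2.
So 3^45 ≡ 9 · 9 · 81 · 3 ≡ 27 (mod 91).
Squaring chain: 27; never reaches −1, so base 3 is a Miller–Rabin witness that 91 is composite.

27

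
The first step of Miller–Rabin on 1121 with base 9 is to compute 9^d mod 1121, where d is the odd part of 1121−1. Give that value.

1121 − 1 = 1120 = 2^5 · 35, so d = 35.
9^1 ≡ 9 (mod 1121)
9^2 ≡ 9^2 = 81 ≡ 81 (mod 1121)
9^4 ≡ 81^2 = 6561 ≡ 956 (mod 1121)
9^8 ≡ 956^2 = 913936 ≡ 321 (mod 1121)
9^16 ≡ 321^2 = 103041 ≡ 1030 (mod 1121)
9^32 ≡ 1030^2 = 1060900 ≡ 434 (mod 1121)
35 = 32 + 2 + 1 in binary powers of 2.
So 9^35 ≡ 434 · 81 · 9 ≡ 264 (mod 1121).
Squaring chain: 264 → 194 → 643 → 921 → 765; never reaches −1, so base 9 is a Miller–Rabin witness that 1121 is composite.

264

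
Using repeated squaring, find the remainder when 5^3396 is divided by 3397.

5^1 ≡ 5 (mod 3397)
5^2 ≡ 5^2 = 25 ≡ 25 (mod 3397)
5^4 ≡ 25^2 = 625 ≡ 625 (mod 3397)
5^8 ≡ 625^2 = 390625 ≡ 3367 (mod 3397)
5^16 ≡ 3367^2 = 11336689 ≡ 900 (mod 3397)
5^32 ≡ 900^2 = 810000 ≡ 1514 (mod 3397)
5^64 ≡ 1514^2 = 2292196 ≡ 2618 (mod 3397)
5^128 ≡ 2618^2 = 6853924 ≡ 2175 (mod 3397)
5^256 ≡ 2175^2 = 4730625 ≡ 2001 (mod 3397)
5^512 ≡ 2001^2 = 4004001 ≡ 2335 (mod 3397)
5^1024 ≡ 2335^2 = 5452225 ≡ 40 (mod 3397)
5^2048 ≡ 40^2 = 1600 ≡ 1600 (mod 3397)
3396 = 2048 + 1024 + 256 + 64 + 4 in binary powers of 2.
So 5^3396 ≡ 1600 · 40 · 2001 · 2618 · 625 ≡ 1626 (mod 3397).
Since 1626 ≠ 1, base 5 is a Fermat witness: 3397 is composite.

1626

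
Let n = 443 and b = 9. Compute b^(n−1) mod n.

9^1 ≡ 9 (mod 443)
9^2 ≡ 9^2 = 81 ≡ 81 (mod 443)
9^4 ≡ 81^2 = 6561 ≡ 359 (mod 443)
9^8 ≡ 359^2 = 128881 ≡ 411 (mod 443)
9^16 ≡ 411^2 = 168921 ≡ 138 (mod 443)
9^32 ≡ 138^2 = 19044 ≡ 438 (mod 443)
9^64 ≡ 438^2 = 191844 ≡ 25 (mod 443)
9^128 ≡ 25^2 = 625 ≡ 182 (mod 443)
9^256 ≡ 182^2 = 33124 ≡ 342 (mod 443)
442 = 256 + 128 + 32 + 16 + 8 + 2 in binary powers of 2.
So 9^442 ≡ 342 · 182 · 438 · 138 · 411 · 81 ≡ 1 (mod 443).
Since the result is 1, base 9 gives no evidence that 443 is composite.

1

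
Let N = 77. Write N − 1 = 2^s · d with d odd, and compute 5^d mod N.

75

77 − 1 = 76 = 2^2 · 19, so d = 19.
5^1 ≡ 5 (mod 77)
5^2 ≡ 5^2 = 25 ≡ 25 (mod 77)
5^4 ≡ 25^2 = 625 ≡ 9 (mod 77)
5^8 ≡ 9^2 = 81 ≡ 4 (mod 77)
5^16 ≡ 4^2 = 16 ≡ 16 (mod 77)
19 = 16 + 2 + 1 in binary powers of 2.
So 5^19 ≡ 16 · 25 · 5 ≡ 75 (mod 77).
Squaring chain: 75 → 4; never reaches −1, so base 5 is a Miller–Rabin witness that 77 is composite.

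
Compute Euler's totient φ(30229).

27216

Factor: 30229 = 19 · 37 · 43.
φ(30229) = (19−1) · (37−1) · (43−1) = 18 · 36 · 42 = 27216.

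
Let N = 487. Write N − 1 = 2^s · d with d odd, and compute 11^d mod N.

486

487 − 1 = 486 = 2^1 · 243, so d = 243.
11^1 ≡ 11 (mod 487)
11^2 ≡ 11^2 = 121 ≡ 121 (mod 487)
11^4 ≡ 121^2 = 14641 ≡ 31 (mod 487)
11^8 ≡ 31^2 = 961 ≡ 474 (mod 487)
11^16 ≡ 474^2 = 224676 ≡ 169 (mod 487)
11^32 ≡ 169^2 = 28561 ≡ 315 (mod 487)
11^64 ≡ 315^2 = 99225 ≡ 364 (mod 487)
11^128 ≡ 364^2 = 132496 ≡ 32 (mod 487)
243 = 128 + 64 + 32 + 16 + 2 + 1 in binary powers of 2.
So 11^243 ≡ 32 · 364 · 315 · 169 · 121 · 11 ≡ 486 (mod 487).
Since 11^d ≡ 486 (mod 487), base 11 does not prove 487 composite.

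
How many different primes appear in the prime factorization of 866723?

4

866723 = 11^2 · 7163
7163 = 13 · 551
551 = 19 · 29
866723 = 11^2 · 13 · 19 · 29, which has 4 distinct prime factors.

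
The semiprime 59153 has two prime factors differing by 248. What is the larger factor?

397

Since p = q + 248, we have 59153 = q(q + 248), so q² + 248q − 59153 = 0.
Discriminant: 248² + 4·59153 = 61504 + 236612 = 298116; √298116 = 546.
q = (−248 + 546)/2 = 149, and p = q + 248 = 397.
Check: 149 · 397 = 59153.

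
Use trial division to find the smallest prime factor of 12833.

12833 is odd.
Digit sum 17, not divisible by 3.
Ends in 3: not divisible by 5.
7: 12833 = 7·1833 + 2
11: 12833 = 11·1166 + 7
13: 12833 = 13·987 + 2
17: 12833 = 17·754 + 15
19: 12833 = 19·675 + 8
23: 12833 = 23·557 + 22
29: 12833 = 29·442 + 15
31: 12833 = 31·413 + 30
37: 12833 = 37·346 + 31
41: 12833 = 41·313

41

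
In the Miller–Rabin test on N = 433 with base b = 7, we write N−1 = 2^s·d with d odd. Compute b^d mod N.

265

433 − 1 = 432 = 2^4 · 27, so d = 27.
7^1 ≡ 7 (mod 433)
7^2 ≡ 7^2 = 49 ≡ 49 (mod 433)
7^4 ≡ 49^2 = 2401 ≡ 236 (mod 433)
7^8 ≡ 236^2 = 55696 ≡ 272 (mod 433)
7^16 ≡ 272^2 = 73984 ≡ 374 (mod 433)
27 = 16 + 8 + 2 + 1 in binary powers of 2.
So 7^27 ≡ 374 · 272 · 49 · 7 ≡ 265 (mod 433).
Squaring chain: 265 → 79 → 179 → 432; reaches −1, so base 7 does not prove 433 composite.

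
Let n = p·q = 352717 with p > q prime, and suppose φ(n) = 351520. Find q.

521

φ(n) = (p−1)(q−1) = n − (p+q) + 1, so p + q = 352717 − 351520 + 1 = 1198.
p and q are the roots of t² − 1198t + 352717 = 0.
Discriminant: 1198² − 4·352717 = 1435204 − 1410868 = 24336; √24336 = 156.
q = (1198 − 156)/2 = 521, p = (1198 + 156)/2 = 677.
Check: 521 · 677 = 352717.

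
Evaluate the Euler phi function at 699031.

672888

Factor: 699031 = 47 · 107 · 139.
φ(699031) = (47−1) · (107−1) · (139−1) = 46 · 106 · 138 = 672888.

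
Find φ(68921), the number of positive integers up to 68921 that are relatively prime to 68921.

Factor: 68921 = 41^3.
φ(68921) = 41^2·(41−1) = 67240.

67240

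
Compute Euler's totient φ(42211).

Factor: 42211 = 13 · 17 · 191.
φ(42211) = (13−1) · (17−1) · (191−1) = 12 · 16 · 190 = 36480.

36480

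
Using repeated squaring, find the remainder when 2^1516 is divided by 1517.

756

2^1 ≡ 2 (mod 1517)
2^2 ≡ 2^2 = 4 ≡ 4 (mod 1517)
2^4 ≡ 4^2 = 16 ≡ 16 (mod 1517)
2^8 ≡ 16^2 = 256 ≡ 256 (mod 1517)
2^16 ≡ 256^2 = 65536 ≡ 305 (mod 1517)
2^32 ≡ 305^2 = 93025 ≡ 488 (mod 1517)
2^64 ≡ 488^2 = 238144 ≡ 1492 (mod 1517)
2^128 ≡ 1492^2 = 2226064 ≡ 625 (mod 1517)
2^256 ≡ 625^2 = 390625 ≡ 756 (mod 1517)
2^512 ≡ 756^2 = 571536 ≡ 1144 (mod 1517)
2^1024 ≡ 1144^2 = 1308736 ≡ 1082 (mod 1517)
1516 = 1024 + 256 + 128 + 64 + 32 + 8 + 4 in binary powers of 2.
So 2^1516 ≡ 1082 · 756 · 625 · 1492 · 488 · 256 · 16 ≡ 756 (mod 1517).
Since 756 ≠ 1, base 2 is a Fermat witness: 1517 is composite.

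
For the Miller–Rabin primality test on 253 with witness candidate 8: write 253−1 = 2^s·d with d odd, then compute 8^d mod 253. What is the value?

50

253 − 1 = 252 = 2^2 · 63, so d = 63.
8^1 ≡ 8 (mod 253)
8^2 ≡ 8^2 = 64 ≡ 64 (mod 253)
8^4 ≡ 64^2 = 4096 ≡ 48 (mod 253)
8^8 ≡ 48^2 = 2304 ≡ 27 (mod 253)
8^16 ≡ 27^2 = 729 ≡ 223 (mod 253)
8^32 ≡ 223^2 = 49729 ≡ 141 (mod 253)
63 = 32 + 16 + 8 + 4 + 2 + 1 in binary powers of 2.
So 8^63 ≡ 141 · 223 · 27 · 48 · 64 · 8 ≡ 50 (mod 253).
Squaring chain: 50 → 223; never reaches −1, so base 8 is a Miller–Rabin witness that 253 is composite.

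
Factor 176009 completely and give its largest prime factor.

71

176009 = 37 · 4757
4757 = 67 · 71
71 is prime.
So 176009 = 37 · 67 · 71; the largest prime factor is 71.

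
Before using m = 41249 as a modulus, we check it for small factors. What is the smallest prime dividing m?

13

41249 is odd.
Digit sum 20, not divisible by 3.
Ends in 9: not divisible by 5.
7: 41249 = 7·5892 + 5
11: 41249 = 11·3749 + 10
13: 41249 = 13·3173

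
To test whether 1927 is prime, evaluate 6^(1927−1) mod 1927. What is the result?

777

6^1 ≡ 6 (mod 1927)
6^2 ≡ 6^2 = 36 ≡ 36 (mod 1927)
6^4 ≡ 36^2 = 1296 ≡ 1296 (mod 1927)
6^8 ≡ 1296^2 = 1679616 ≡ 1199 (mod 1927)
6^16 ≡ 1199^2 = 1437601 ≡ 59 (mod 1927)
6^32 ≡ 59^2 = 3481 ≡ 1554 (mod 1927)
6^64 ≡ 1554^2 = 2414916 ≡ 385 (mod 1927)
6^128 ≡ 385^2 = 148225 ≡ 1773 (mod 1927)
6^256 ≡ 1773^2 = 3143529 ≡ 592 (mod 1927)
6^512 ≡ 592^2 = 350464 ≡ 1677 (mod 1927)
6^1024 ≡ 1677^2 = 2812329 ≡ 836 (mod 1927)
1926 = 1024 + 512 + 256 + 128 + 4 + 2 in binary powers of 2.
So 6^1926 ≡ 836 · 1677 · 592 · 1773 · 1296 · 36 ≡ 777 (mod 1927).
Since 777 ≠ 1, base 6 is a Fermat witness: 1927 is composite.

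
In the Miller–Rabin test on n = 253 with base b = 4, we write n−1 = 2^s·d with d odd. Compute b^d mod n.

253 − 1 = 252 = 2^2 · 63, so d = 63.
4^1 ≡ 4 (mod 253)
4^2 ≡ 4^2 = 16 ≡ 16 (mod 253)
4^4 ≡ 16^2 = 256 ≡ 3 (mod 253)
4^8 ≡ 3^2 = 9 ≡ 9 (mod 253)
4^16 ≡ 9^2 = 81 ≡ 81 (mod 253)
4^32 ≡ 81^2 = 6561 ≡ 236 (mod 253)
63 = 32 + 16 + 8 + 4 + 2 + 1 in binary powers of 2.
So 4^63 ≡ 236 · 81 · 9 · 3 · 16 · 4 ≡ 9 (mod 253).
Squaring chain: 9 → 81; never reaches −1, so base 4 is a Miller–Rabin witness that 253 is composite.

9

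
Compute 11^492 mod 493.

11^1 ≡ 11 (mod 493)
11^2 ≡ 11^2 = 121 ≡ 121 (mod 493)
11^4 ≡ 121^2 = 14641 ≡ 344 (mod 493)
11^8 ≡ 344^2 = 118336 ≡ 16 (mod 493)
11^16 ≡ 16^2 = 256 ≡ 256 (mod 493)
11^32 ≡ 256^2 = 65536 ≡ 460 (mod 493)
11^64 ≡ 460^2 = 211600 ≡ 103 (mod 493)
11^128 ≡ 103^2 = 10609 ≡ 256 (mod 493)
11^256 ≡ 256^2 = 65536 ≡ 460 (mod 493)
492 = 256 + 128 + 64 + 32 + 8 + 4 in binary powers of 2.
So 11^492 ≡ 460 · 256 · 103 · 460 · 16 · 344 ≡ 285 (mod 493).
Since 285 ≠ 1, base 11 is a Fermat witness: 493 is composite.

285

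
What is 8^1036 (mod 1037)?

8^1 ≡ 8 (mod 1037)
8^2 ≡ 8^2 = 64 ≡ 64 (mod 1037)
8^4 ≡ 64^2 = 4096 ≡ 985 (mod 1037)
8^8 ≡ 985^2 = 970225 ≡ 630 (mod 1037)
8^16 ≡ 630^2 = 396900 ≡ 766 (mod 1037)
8^32 ≡ 766^2 = 586756 ≡ 851 (mod 1037)
8^64 ≡ 851^2 = 724201 ≡ 375 (mod 1037)
8^128 ≡ 375^2 = 140625 ≡ 630 (mod 1037)
8^256 ≡ 630^2 = 396900 ≡ 766 (mod 1037)
8^512 ≡ 766^2 = 586756 ≡ 851 (mod 1037)
8^1024 ≡ 851^2 = 724201 ≡ 375 (mod 1037)
1036 = 1024 + 8 + 4 in binary powers of 2.
So 8^1036 ≡ 375 · 630 · 985 ≡ 339 (mod 1037).
Since 339 ≠ 1, base 8 is a Fermat witness: 1037 is composite.

339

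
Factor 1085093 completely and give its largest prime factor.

71

1085093 = 17 · 63829
63829 = 29 · 2201
2201 = 31 · 71
71 is prime.
So 1085093 = 17 · 29 · 31 · 71; the largest prime factor is 71.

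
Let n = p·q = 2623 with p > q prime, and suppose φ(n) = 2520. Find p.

61

φ(n) = (p−1)(q−1) = n − (p+q) + 1, so p + q = 2623 − 2520 + 1 = 104.
p and q are the roots of t² − 104t + 2623 = 0.
Discriminant: 104² − 4·2623 = 10816 − 10492 = 324; √324 = 18.
q = (104 − 18)/2 = 43, p = (104 + 18)/2 = 61.
Check: 43 · 61 = 2623.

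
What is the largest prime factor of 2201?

2201 = 31 · 71
71 is prime.
So 2201 = 31 · 71; the largest prime factor is 71.

71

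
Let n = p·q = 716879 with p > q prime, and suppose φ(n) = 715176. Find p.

947

φ(n) = (p−1)(q−1) = n − (p+q) + 1, so p + q = 716879 − 715176 + 1 = 1704.
p and q are the roots of t² − 1704t + 716879 = 0.
Discriminant: 1704² − 4·716879 = 2903616 − 2867516 = 36100; √36100 = 190.
q = (1704 − 190)/2 = 757, p = (1704 + 190)/2 = 947.
Check: 757 · 947 = 716879.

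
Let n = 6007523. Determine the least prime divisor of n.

71

6007523 is odd.
Digit sum 23, not divisible by 3.
Ends in 3: not divisible by 5.
7: 6007523 = 7·858217 + 4
11: 6007523 = 11·546138 + 5
13: 6007523 = 13·462117 + 2
17: 6007523 = 17·353383 + 12
19: 6007523 = 19·316185 + 8
23: 6007523 = 23·261196 + 15
29: 6007523 = 29·207155 + 28
31: 6007523 = 31·193791 + 2
37: 6007523 = 37·162365 + 18
41: 6007523 = 41·146524 + 39
43: 6007523 = 43·139709 + 36
47: 6007523 = 47·127819 + 30
53: 6007523 = 53·113349 + 26
59: 6007523 = 59·101822 + 25
61: 6007523 = 61·98483 + 60
67: 6007523 = 67·89664 + 35
71: 6007523 = 71·84613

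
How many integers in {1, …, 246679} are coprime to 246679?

233856

Factor: 246679 = 37 · 59 · 113.
φ(246679) = (37−1) · (59−1) · (113−1) = 36 · 58 · 112 = 233856.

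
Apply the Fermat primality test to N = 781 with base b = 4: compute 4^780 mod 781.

474

4^1 ≡ 4 (mod 781)
4^2 ≡ 4^2 = 16 ≡ 16 (mod 781)
4^4 ≡ 16^2 = 256 ≡ 256 (mod 781)
4^8 ≡ 256^2 = 65536 ≡ 713 (mod 781)
4^16 ≡ 713^2 = 508369 ≡ 719 (mod 781)
4^32 ≡ 719^2 = 516961 ≡ 720 (mod 781)
4^64 ≡ 720^2 = 518400 ≡ 597 (mod 781)
4^128 ≡ 597^2 = 356409 ≡ 273 (mod 781)
4^256 ≡ 273^2 = 74529 ≡ 334 (mod 781)
4^512 ≡ 334^2 = 111556 ≡ 654 (mod 781)
780 = 512 + 256 + 8 + 4 in binary powers of 2.
So 4^780 ≡ 654 · 334 · 713 · 256 ≡ 474 (mod 781).
Since 474 ≠ 1, base 4 is a Fermat witness: 781 is composite.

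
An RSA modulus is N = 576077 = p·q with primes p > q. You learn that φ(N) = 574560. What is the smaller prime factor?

757

φ(n) = (p−1)(q−1) = n − (p+q) + 1, so p + q = 576077 − 574560 + 1 = 1518.
p and q are the roots of t² − 1518t + 576077 = 0.
Discriminant: 1518² − 4·576077 = 2304324 − 2304308 = 16; √16 = 4.
q = (1518 − 4)/2 = 757, p = (1518 + 4)/2 = 761.
Check: 757 · 761 = 576077.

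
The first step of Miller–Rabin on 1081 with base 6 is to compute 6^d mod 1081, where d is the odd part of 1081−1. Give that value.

653

1081 − 1 = 1080 = 2^3 · 135, so d = 135.
6^1 ≡ 6 (mod 1081)
6^2 ≡ 6^2 = 36 ≡ 36 (mod 1081)
6^4 ≡ 36^2 = 1296 ≡ 215 (mod 1081)
6^8 ≡ 215^2 = 46225 ≡ 823 (mod 1081)
6^16 ≡ 823^2 = 677329 ≡ 623 (mod 1081)
6^32 ≡ 623^2 = 388129 ≡ 50 (mod 1081)
6^64 ≡ 50^2 = 2500 ≡ 338 (mod 1081)
6^128 ≡ 338^2 = 114244 ≡ 739 (mod 1081)
135 = 128 + 4 + 2 + 1 in binary powers of 2.
So 6^135 ≡ 739 · 215 · 36 · 6 ≡ 653 (mod 1081).
Squaring chain: 653 → 495 → 719; never reaches −1, so base 6 is a Miller–Rabin witness that 1081 is composite.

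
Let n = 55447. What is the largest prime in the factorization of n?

89

55447 = 7 · 7921
7921 = 89 · 89
89 = 89 · 1
So 55447 = 7 · 89^2; the largest prime factor is 89.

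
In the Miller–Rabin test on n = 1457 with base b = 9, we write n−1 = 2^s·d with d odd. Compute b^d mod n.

350

1457 − 1 = 1456 = 2^4 · 91, so d = 91.
9^1 ≡ 9 (mod 1457)
9^2 ≡ 9^2 = 81 ≡ 81 (mod 1457)
9^4 ≡ 81^2 = 6561 ≡ 733 (mod 1457)
9^8 ≡ 733^2 = 537289 ≡ 1113 (mod 1457)
9^16 ≡ 1113^2 = 1238769 ≡ 319 (mod 1457)
9^32 ≡ 319^2 = 101761 ≡ 1228 (mod 1457)
9^64 ≡ 1228^2 = 1507984 ≡ 1446 (mod 1457)
91 = 64 + 16 + 8 + 2 + 1 in binary powers of 2.
So 9^91 ≡ 1446 · 319 · 1113 · 81 · 9 ≡ 350 (mod 1457).
Squaring chain: 350 → 112 → 888 → 307; never reaches −1, so base 9 is a Miller–Rabin witness that 1457 is composite.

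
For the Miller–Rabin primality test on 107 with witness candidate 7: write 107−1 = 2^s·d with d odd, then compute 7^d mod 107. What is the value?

107 − 1 = 106 = 2^1 · 53, so d = 53.
7^1 ≡ 7 (mod 107)
7^2 ≡ 7^2 = 49 ≡ 49 (mod 107)
7^4 ≡ 49^2 = 2401 ≡ 47 (mod 107)
7^8 ≡ 47^2 = 2209 ≡ 69 (mod 107)
7^16 ≡ 69^2 = 4761 ≡ 53 (mod 107)
7^32 ≡ 53^2 = 2809 ≡ 27 (mod 107)
53 = 32 + 16 + 4 + 1 in binary powers of 2.
So 7^53 ≡ 27 · 53 · 47 · 7 ≡ 106 (mod 107).
Since 7^d ≡ 106 (mod 107), base 7 does not prove 107 composite.

106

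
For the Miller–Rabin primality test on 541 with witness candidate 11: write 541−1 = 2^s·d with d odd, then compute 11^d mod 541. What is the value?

541 − 1 = 540 = 2^2 · 135, so d = 135.
11^1 ≡ 11 (mod 541)
11^2 ≡ 11^2 = 121 ≡ 121 (mod 541)
11^4 ≡ 121^2 = 14641 ≡ 34 (mod 541)
11^8 ≡ 34^2 = 1156 ≡ 74 (mod 541)
11^16 ≡ 74^2 = 5476 ≡ 66 (mod 541)
11^32 ≡ 66^2 = 4356 ≡ 28 (mod 541)
11^64 ≡ 28^2 = 784 ≡ 243 (mod 541)
11^128 ≡ 243^2 = 59049 ≡ 80 (mod 541)
135 = 128 + 4 + 2 + 1 in binary powers of 2.
So 11^135 ≡ 80 · 34 · 121 · 11 ≡ 489 (mod 541).
Squaring chain: 489 → 540; reaches −1, so base 11 does not prove 541 composite.

489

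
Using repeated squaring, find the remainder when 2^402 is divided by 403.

2^1 ≡ 2 (mod 403)
2^2 ≡ 2^2 = 4 ≡ 4 (mod 403)
2^4 ≡ 4^2 = 16 ≡ 16 (mod 403)
2^8 ≡ 16^2 = 256 ≡ 256 (mod 403)
2^16 ≡ 256^2 = 65536 ≡ 250 (mod 403)
2^32 ≡ 250^2 = 62500 ≡ 35 (mod 403)
2^64 ≡ 35^2 = 1225 ≡ 16 (mod 403)
2^128 ≡ 16^2 = 256 ≡ 256 (mod 403)
2^256 ≡ 256^2 = 65536 ≡ 250 (mod 403)
402 = 256 + 128 + 16 + 2 in binary powers of 2.
So 2^402 ≡ 250 · 256 · 250 · 4 ≡ 376 (mod 403).
Since 376 ≠ 1, base 2 is a Fermat witness: 403 is composite.

376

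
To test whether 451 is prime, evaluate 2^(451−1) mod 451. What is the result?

2^1 ≡ 2 (mod 451)
2^2 ≡ 2^2 = 4 ≡ 4 (mod 451)
2^4 ≡ 4^2 = 16 ≡ 16 (mod 451)
2^8 ≡ 16^2 = 256 ≡ 256 (mod 451)
2^16 ≡ 256^2 = 65536 ≡ 141 (mod 451)
2^32 ≡ 141^2 = 19881 ≡ 37 (mod 451)
2^64 ≡ 37^2 = 1369 ≡ 16 (mod 451)
2^128 ≡ 16^2 = 256 ≡ 256 (mod 451)
2^256 ≡ 256^2 = 65536 ≡ 141 (mod 451)
450 = 256 + 128 + 64 + 2 in binary powers of 2.
So 2^450 ≡ 141 · 256 · 16 · 4 ≡ 122 (mod 451).
Since 122 ≠ 1, base 2 is a Fermat witness: 451 is composite.

122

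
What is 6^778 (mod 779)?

6^1 ≡ 6 (mod 779)
6^2 ≡ 6^2 = 36 ≡ 36 (mod 779)
6^4 ≡ 36^2 = 1296 ≡ 517 (mod 779)
6^8 ≡ 517^2 = 267289 ≡ 92 (mod 779)
6^16 ≡ 92^2 = 8464 ≡ 674 (mod 779)
6^32 ≡ 674^2 = 454276 ≡ 119 (mod 779)
6^64 ≡ 119^2 = 14161 ≡ 139 (mod 779)
6^128 ≡ 139^2 = 19321 ≡ 625 (mod 779)
6^256 ≡ 625^2 = 390625 ≡ 346 (mod 779)
6^512 ≡ 346^2 = 119716 ≡ 529 (mod 779)
778 = 512 + 256 + 8 + 2 in binary powers of 2.
So 6^778 ≡ 529 · 346 · 92 · 36 ≡ 156 (mod 779).
Since 156 ≠ 1, base 6 is a Fermat witness: 779 is composite.

156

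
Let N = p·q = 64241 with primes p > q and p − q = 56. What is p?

Since p = q + 56, we have 64241 = q(q + 56), so q² + 56q − 64241 = 0.
Discriminant: 56² + 4·64241 = 3136 + 256964 = 260100; √260100 = 510.
q = (−56 + 510)/2 = 227, and p = q + 56 = 283.
Check: 227 · 283 = 64241.

283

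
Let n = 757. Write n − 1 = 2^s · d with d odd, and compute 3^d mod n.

757 − 1 = 756 = 2^2 · 189, so d = 189.
3^1 ≡ 3 (mod 757)
3^2 ≡ 3^2 = 9 ≡ 9 (mod 757)
3^4 ≡ 9^2 = 81 ≡ 81 (mod 757)
3^8 ≡ 81^2 = 6561 ≡ 505 (mod 757)
3^16 ≡ 505^2 = 255025 ≡ 673 (mod 757)
3^32 ≡ 673^2 = 452929 ≡ 243 (mod 757)
3^64 ≡ 243^2 = 59049 ≡ 3 (mod 757)
3^128 ≡ 3^2 = 9 ≡ 9 (mod 757)
189 = 128 + 32 + 16 + 8 + 4 + 1 in binary powers of 2.
So 3^189 ≡ 9 · 243 · 673 · 505 · 81 · 3 ≡ 1 (mod 757).
Since 3^d ≡ 1 (mod 757), base 3 does not prove 757 composite.

1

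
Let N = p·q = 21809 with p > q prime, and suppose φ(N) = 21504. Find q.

113

φ(n) = (p−1)(q−1) = n − (p+q) + 1, so p + q = 21809 − 21504 + 1 = 306.
p and q are the roots of t² − 306t + 21809 = 0.
Discriminant: 306² − 4·21809 = 93636 − 87236 = 6400; √6400 = 80.
q = (306 − 80)/2 = 113, p = (306 + 80)/2 = 193.
Check: 113 · 193 = 21809.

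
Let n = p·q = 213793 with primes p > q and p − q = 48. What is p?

487

Since p = q + 48, we have 213793 = q(q + 48), so q² + 48q − 213793 = 0.
Discriminant: 48² + 4·213793 = 2304 + 855172 = 857476; √857476 = 926.
q = (−48 + 926)/2 = 439, and p = q + 48 = 487.
Check: 439 · 487 = 213793.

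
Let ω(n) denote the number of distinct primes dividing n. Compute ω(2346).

2346 = 2 · 1173
1173 = 3 · 391
391 = 17 · 23
2346 = 2 · 3 · 17 · 23, which has 4 distinct prime factors.

4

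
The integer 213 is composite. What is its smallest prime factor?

213 is odd.
Digit sum 6, divisible by 3.

3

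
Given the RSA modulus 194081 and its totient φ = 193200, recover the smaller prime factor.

421

φ(n) = (p−1)(q−1) = n − (p+q) + 1, so p + q = 194081 − 193200 + 1 = 882.
p and q are the roots of t² − 882t + 194081 = 0.
Discriminant: 882² − 4·194081 = 777924 − 776324 = 1600; √1600 = 40.
q = (882 − 40)/2 = 421, p = (882 + 40)/2 = 461.
Check: 421 · 461 = 194081.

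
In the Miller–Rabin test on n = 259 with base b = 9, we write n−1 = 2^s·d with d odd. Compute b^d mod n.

259 − 1 = 258 = 2^1 · 129, so d = 129.
9^1 ≡ 9 (mod 259)
9^2 ≡ 9^2 = 81 ≡ 81 (mod 259)
9^4 ≡ 81^2 = 6561 ≡ 86 (mod 259)
9^8 ≡ 86^2 = 7396 ≡ 144 (mod 259)
9^16 ≡ 144^2 = 20736 ≡ 16 (mod 259)
9^32 ≡ 16^2 = 256 ≡ 256 (mod 259)
9^64 ≡ 256^2 = 65536 ≡ 9 (mod 259)
9^128 ≡ 9^2 = 81 ≡ 81 (mod 259)
129 = 128 + 1 in binary powers of 2.
So 9^129 ≡ 81 · 9 ≡ 211 (mod 259).
Squaring chain: 211; never reaches −1, so base 9 is a Miller–Rabin witness that 259 is composite.

211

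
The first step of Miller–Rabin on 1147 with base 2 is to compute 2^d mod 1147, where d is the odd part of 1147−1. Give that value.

1147 − 1 = 1146 = 2^1 · 573, so d = 573.
2^1 ≡ 2 (mod 1147)
2^2 ≡ 2^2 = 4 ≡ 4 (mod 1147)
2^4 ≡ 4^2 = 16 ≡ 16 (mod 1147)
2^8 ≡ 16^2 = 256 ≡ 256 (mod 1147)
2^16 ≡ 256^2 = 65536 ≡ 157 (mod 1147)
2^32 ≡ 157^2 = 24649 ≡ 562 (mod 1147)
2^64 ≡ 562^2 = 315844 ≡ 419 (mod 1147)
2^128 ≡ 419^2 = 175561 ≡ 70 (mod 1147)
2^256 ≡ 70^2 = 4900 ≡ 312 (mod 1147)
2^512 ≡ 312^2 = 97344 ≡ 996 (mod 1147)
573 = 512 + 32 + 16 + 8 + 4 + 1 in binary powers of 2.
So 2^573 ≡ 996 · 562 · 157 · 256 · 16 · 2 ≡ 1124 (mod 1147).
Squaring chain: 1124; never reaches −1, so base 2 is a Miller–Rabin witness that 1147 is composite.

1124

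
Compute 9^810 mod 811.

1

9^1 ≡ 9 (mod 811)
9^2 ≡ 9^2 = 81 ≡ 81 (mod 811)
9^4 ≡ 81^2 = 6561 ≡ 73 (mod 811)
9^8 ≡ 73^2 = 5329 ≡ 463 (mod 811)
9^16 ≡ 463^2 = 214369 ≡ 265 (mod 811)
9^32 ≡ 265^2 = 70225 ≡ 479 (mod 811)
9^64 ≡ 479^2 = 229441 ≡ 739 (mod 811)
9^128 ≡ 739^2 = 546121 ≡ 318 (mod 811)
9^256 ≡ 318^2 = 101124 ≡ 560 (mod 811)
9^512 ≡ 560^2 = 313600 ≡ 554 (mod 811)
810 = 512 + 256 + 32 + 8 + 2 in binary powers of 2.
So 9^810 ≡ 554 · 560 · 479 · 463 · 81 ≡ 1 (mod 811).
Since the result is 1, base 9 gives no evidence that 811 is composite.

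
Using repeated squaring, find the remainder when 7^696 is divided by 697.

7^1 ≡ 7 (mod 697)
7^2 ≡ 7^2 = 49 ≡ 49 (mod 697)
7^4 ≡ 49^2 = 2401 ≡ 310 (mod 697)
7^8 ≡ 310^2 = 96100 ≡ 611 (mod 697)
7^16 ≡ 611^2 = 373321 ≡ 426 (mod 697)
7^32 ≡ 426^2 = 181476 ≡ 256 (mod 697)
7^64 ≡ 256^2 = 65536 ≡ 18 (mod 697)
7^128 ≡ 18^2 = 324 ≡ 324 (mod 697)
7^256 ≡ 324^2 = 104976 ≡ 426 (mod 697)
7^512 ≡ 426^2 = 181476 ≡ 256 (mod 697)
696 = 512 + 128 + 32 + 16 + 8 in binary powers of 2.
So 7^696 ≡ 256 · 324 · 256 · 426 · 611 ≡ 16 (mod 697).
Since 16 ≠ 1, base 7 is a Fermat witness: 697 is composite.

16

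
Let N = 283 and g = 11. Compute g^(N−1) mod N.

1

11^1 ≡ 11 (mod 283)
11^2 ≡ 11^2 = 121 ≡ 121 (mod 283)
11^4 ≡ 121^2 = 14641 ≡ 208 (mod 283)
11^8 ≡ 208^2 = 43264 ≡ 248 (mod 283)
11^16 ≡ 248^2 = 61504 ≡ 93 (mod 283)
11^32 ≡ 93^2 = 8649 ≡ 159 (mod 283)
11^64 ≡ 159^2 = 25281 ≡ 94 (mod 283)
11^128 ≡ 94^2 = 8836 ≡ 63 (mod 283)
11^256 ≡ 63^2 = 3969 ≡ 7 (mod 283)
282 = 256 + 16 + 8 + 2 in binary powers of 2.
So 11^282 ≡ 7 · 93 · 248 · 121 ≡ 1 (mod 283).
Since the result is 1, base 11 gives no evidence that 283 is composite.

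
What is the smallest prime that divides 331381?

331381 is odd.
Digit sum 19, not divisible by 3.
Ends in 1: not divisible by 5.
7: 331381 = 7·47340 + 1
11: 331381 = 11·30125 + 6
13: 331381 = 13·25490 + 11
17: 331381 = 17·19493

17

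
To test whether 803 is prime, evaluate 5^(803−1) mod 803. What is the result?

5^1 ≡ 5 (mod 803)
5^2 ≡ 5^2 = 25 ≡ 25 (mod 803)
5^4 ≡ 25^2 = 625 ≡ 625 (mod 803)
5^8 ≡ 625^2 = 390625 ≡ 367 (mod 803)
5^16 ≡ 367^2 = 134689 ≡ 588 (mod 803)
5^32 ≡ 588^2 = 345744 ≡ 454 (mod 803)
5^64 ≡ 454^2 = 206116 ≡ 548 (mod 803)
5^128 ≡ 548^2 = 300304 ≡ 785 (mod 803)
5^256 ≡ 785^2 = 616225 ≡ 324 (mod 803)
5^512 ≡ 324^2 = 104976 ≡ 586 (mod 803)
802 = 512 + 256 + 32 + 2 in binary powers of 2.
So 5^802 ≡ 586 · 324 · 454 · 25 ≡ 707 (mod 803).
Since 707 ≠ 1, base 5 is a Fermat witness: 803 is composite.

707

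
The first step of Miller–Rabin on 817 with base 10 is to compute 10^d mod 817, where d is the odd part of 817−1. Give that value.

84

817 − 1 = 816 = 2^4 · 51, so d = 51.
10^1 ≡ 10 (mod 817)
10^2 ≡ 10^2 = 100 ≡ 100 (mod 817)
10^4 ≡ 100^2 = 10000 ≡ 196 (mod 817)
10^8 ≡ 196^2 = 38416 ≡ 17 (mod 817)
10^16 ≡ 17^2 = 289 ≡ 289 (mod 817)
10^32 ≡ 289^2 = 83521 ≡ 187 (mod 817)
51 = 32 + 16 + 2 + 1 in binary powers of 2.
So 10^51 ≡ 187 · 289 · 100 · 10 ≡ 84 (mod 817).
Squaring chain: 84 → 520 → 790 → 729; never reaches −1, so base 10 is a Miller–Rabin witness that 817 is composite.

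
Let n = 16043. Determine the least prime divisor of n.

16043 is odd.
Digit sum 14, not divisible by 3.
Ends in 3: not divisible by 5.
7: 16043 = 7·2291 + 6
11: 16043 = 11·1458 + 5
13: 16043 = 13·1234 + 1
17: 16043 = 17·943 + 12
19: 16043 = 19·844 + 7
23: 16043 = 23·697 + 12
29: 16043 = 29·553 + 6
31: 16043 = 31·517 + 16
37: 16043 = 37·433 + 22
41: 16043 = 41·391 + 12
43: 16043 = 43·373 + 4
47: 16043 = 47·341 + 16
53: 16043 = 53·302 + 37
59: 16043 = 59·271 + 54
61: 16043 = 61·263

61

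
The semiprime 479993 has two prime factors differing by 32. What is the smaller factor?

Since p = q + 32, we have 479993 = q(q + 32), so q² + 32q − 479993 = 0.
Discriminant: 32² + 4·479993 = 1024 + 1919972 = 1920996; √1920996 = 1386.
q = (−32 + 1386)/2 = 677, and p = q + 32 = 709.
Check: 677 · 709 = 479993.

677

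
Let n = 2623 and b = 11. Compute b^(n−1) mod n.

365

11^1 ≡ 11 (mod 2623)
11^2 ≡ 11^2 = 121 ≡ 121 (mod 2623)
11^4 ≡ 121^2 = 14641 ≡ 1526 (mod 2623)
11^8 ≡ 1526^2 = 2328676 ≡ 2075 (mod 2623)
11^16 ≡ 2075^2 = 4305625 ≡ 1282 (mod 2623)
11^32 ≡ 1282^2 = 1643524 ≡ 1526 (mod 2623)
11^64 ≡ 1526^2 = 2328676 ≡ 2075 (mod 2623)
11^128 ≡ 2075^2 = 4305625 ≡ 1282 (mod 2623)
11^256 ≡ 1282^2 = 1643524 ≡ 1526 (mod 2623)
11^512 ≡ 1526^2 = 2328676 ≡ 2075 (mod 2623)
11^1024 ≡ 2075^2 = 4305625 ≡ 1282 (mod 2623)
11^2048 ≡ 1282^2 = 1643524 ≡ 1526 (mod 2623)
2622 = 2048 + 512 + 32 + 16 + 8 + 4 + 2 in binary powers of 2.
So 11^2622 ≡ 1526 · 2075 · 1526 · 1282 · 2075 · 1526 · 121 ≡ 365 (mod 2623).
Since 365 ≠ 1, base 11 is a Fermat witness: 2623 is composite.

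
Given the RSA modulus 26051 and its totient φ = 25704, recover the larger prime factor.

239

φ(n) = (p−1)(q−1) = n − (p+q) + 1, so p + q = 26051 − 25704 + 1 = 348.
p and q are the roots of t² − 348t + 26051 = 0.
Discriminant: 348² − 4·26051 = 121104 − 104204 = 16900; √16900 = 130.
q = (348 − 130)/2 = 109, p = (348 + 130)/2 = 239.
Check: 109 · 239 = 26051.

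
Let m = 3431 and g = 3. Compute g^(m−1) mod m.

3^1 ≡ 3 (mod 3431)
3^2 ≡ 3^2 = 9 ≡ 9 (mod 3431)
3^4 ≡ 9^2 = 81 ≡ 81 (mod 3431)
3^8 ≡ 81^2 = 6561 ≡ 3130 (mod 3431)
3^16 ≡ 3130^2 = 9796900 ≡ 1395 (mod 3431)
3^32 ≡ 1395^2 = 1946025 ≡ 648 (mod 3431)
3^64 ≡ 648^2 = 419904 ≡ 1322 (mod 3431)
3^128 ≡ 1322^2 = 1747684 ≡ 1305 (mod 3431)
3^256 ≡ 1305^2 = 1703025 ≡ 1249 (mod 3431)
3^512 ≡ 1249^2 = 1560001 ≡ 2327 (mod 3431)
3^1024 ≡ 2327^2 = 5414929 ≡ 811 (mod 3431)
3^2048 ≡ 811^2 = 657721 ≡ 2400 (mod 3431)
3430 = 2048 + 1024 + 256 + 64 + 32 + 4 + 2 in binary powers of 2.
So 3^3430 ≡ 2400 · 811 · 1249 · 1322 · 648 · 81 · 9 ≡ 1014 (mod 3431).
Since 1014 ≠ 1, base 3 is a Fermat witness: 3431 is composite.

1014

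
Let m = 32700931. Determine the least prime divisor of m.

32700931 is odd.
Digit sum 25, not divisible by 3.
Ends in 1: not divisible by 5.
7: 32700931 = 7·4671561 + 4
11: 32700931 = 11·2972811 + 10
13: 32700931 = 13·2515456 + 3
17: 32700931 = 17·1923584 + 3
19: 32700931 = 19·1721101 + 12
23: 32700931 = 23·1421779 + 14
29: 32700931 = 29·1127618 + 9
31: 32700931 = 31·1054868 + 23
37: 32700931 = 37·883808 + 35
41: 32700931 = 41·797583 + 28
43: 32700931 = 43·760486 + 33
47: 32700931 = 47·695764 + 23
53: 32700931 = 53·616998 + 37
59: 32700931 = 59·554253 + 4
61: 32700931 = 61·536080 + 51
67: 32700931 = 67·488073 + 40
71: 32700931 = 71·460576 + 35
73: 32700931 = 73·447957 + 70
79: 32700931 = 79·413935 + 66
83: 32700931 = 83·393987 + 10
89: 32700931 = 89·367426 + 17
97: 32700931 = 97·337123

97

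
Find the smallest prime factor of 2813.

2813 is odd.
Digit sum 14, not divisible by 3.
Ends in 3: not divisible by 5.
7: 2813 = 7·401 + 6
11: 2813 = 11·255 + 8
13: 2813 = 13·216 + 5
17: 2813 = 17·165 + 8
19: 2813 = 19·148 + 1
23: 2813 = 23·122 + 7
29: 2813 = 29·97

29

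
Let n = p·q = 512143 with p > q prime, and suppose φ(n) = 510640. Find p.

φ(n) = (p−1)(q−1) = n − (p+q) + 1, so p + q = 512143 − 510640 + 1 = 1504.
p and q are the roots of t² − 1504t + 512143 = 0.
Discriminant: 1504² − 4·512143 = 2262016 − 2048572 = 213444; √213444 = 462.
q = (1504 − 462)/2 = 521, p = (1504 + 462)/2 = 983.
Check: 521 · 983 = 512143.

983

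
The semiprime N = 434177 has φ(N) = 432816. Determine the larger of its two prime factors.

853

φ(n) = (p−1)(q−1) = n − (p+q) + 1, so p + q = 434177 − 432816 + 1 = 1362.
p and q are the roots of t² − 1362t + 434177 = 0.
Discriminant: 1362² − 4·434177 = 1855044 − 1736708 = 118336; √118336 = 344.
q = (1362 − 344)/2 = 509, p = (1362 + 344)/2 = 853.
Check: 509 · 853 = 434177.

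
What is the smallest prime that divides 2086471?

47

2086471 is odd.
Digit sum 28, not divisible by 3.
Ends in 1: not divisible by 5.
7: 2086471 = 7·298067 + 2
11: 2086471 = 11·189679 + 2
13: 2086471 = 13·160497 + 10
17: 2086471 = 17·122733 + 10
19: 2086471 = 19·109814 + 5
23: 2086471 = 23·90716 + 3
29: 2086471 = 29·71947 + 8
31: 2086471 = 31·67305 + 16
37: 2086471 = 37·56391 + 4
41: 2086471 = 41·50889 + 22
43: 2086471 = 43·48522 + 25
47: 2086471 = 47·44393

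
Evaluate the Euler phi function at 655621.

Factor: 655621 = 43 · 79 · 193.
φ(655621) = (43−1) · (79−1) · (193−1) = 42 · 78 · 192 = 628992.

628992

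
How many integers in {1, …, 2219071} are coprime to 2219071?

Factor: 2219071 = 101 · 127 · 173.
φ(2219071) = (101−1) · (127−1) · (173−1) = 100 · 126 · 172 = 2167200.

2167200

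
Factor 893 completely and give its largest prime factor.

893 = 19 · 47
47 is prime.
So 893 = 19 · 47; the largest prime factor is 47.

47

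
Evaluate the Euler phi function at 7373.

Factor: 7373 = 73 · 101.
φ(7373) = (73−1) · (101−1) = 72 · 100 = 7200.

7200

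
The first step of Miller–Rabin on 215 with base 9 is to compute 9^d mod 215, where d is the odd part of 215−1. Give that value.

215 − 1 = 214 = 2^1 · 107, so d = 107.
9^1 ≡ 9 (mod 215)
9^2 ≡ 9^2 = 81 ≡ 81 (mod 215)
9^4 ≡ 81^2 = 6561 ≡ 111 (mod 215)
9^8 ≡ 111^2 = 12321 ≡ 66 (mod 215)
9^16 ≡ 66^2 = 4356 ≡ 56 (mod 215)
9^32 ≡ 56^2 = 3136 ≡ 126 (mod 215)
9^64 ≡ 126^2 = 15876 ≡ 181 (mod 215)
107 = 64 + 32 + 8 + 2 + 1 in binary powers of 2.
So 9^107 ≡ 181 · 126 · 66 · 81 · 9 ≡ 124 (mod 215).
Squaring chain: 124; never reaches −1, so base 9 is a Miller–Rabin witness that 215 is composite.

124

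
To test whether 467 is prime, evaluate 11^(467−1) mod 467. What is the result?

11^1 ≡ 11 (mod 467)
11^2 ≡ 11^2 = 121 ≡ 121 (mod 467)
11^4 ≡ 121^2 = 14641 ≡ 164 (mod 467)
11^8 ≡ 164^2 = 26896 ≡ 277 (mod 467)
11^16 ≡ 277^2 = 76729 ≡ 141 (mod 467)
11^32 ≡ 141^2 = 19881 ≡ 267 (mod 467)
11^64 ≡ 267^2 = 71289 ≡ 305 (mod 467)
11^128 ≡ 305^2 = 93025 ≡ 92 (mod 467)
11^256 ≡ 92^2 = 8464 ≡ 58 (mod 467)
466 = 256 + 128 + 64 + 16 + 2 in binary powers of 2.
So 11^466 ≡ 58 · 92 · 305 · 141 · 121 ≡ 1 (mod 467).
Since the result is 1, base 11 gives no evidence that 467 is composite.

1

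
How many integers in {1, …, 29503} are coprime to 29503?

Factor: 29503 = 163 · 181.
φ(29503) = (163−1) · (181−1) = 162 · 180 = 29160.

29160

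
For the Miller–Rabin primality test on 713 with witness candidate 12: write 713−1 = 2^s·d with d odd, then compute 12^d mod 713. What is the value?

713 − 1 = 712 = 2^3 · 89, so d = 89.
12^1 ≡ 12 (mod 713)
12^2 ≡ 12^2 = 144 ≡ 144 (mod 713)
12^4 ≡ 144^2 = 20736 ≡ 59 (mod 713)
12^8 ≡ 59^2 = 3481 ≡ 629 (mod 713)
12^16 ≡ 629^2 = 395641 ≡ 639 (mod 713)
12^32 ≡ 639^2 = 408321 ≡ 485 (mod 713)
12^64 ≡ 485^2 = 235225 ≡ 648 (mod 713)
89 = 64 + 16 + 8 + 1 in binary powers of 2.
So 12^89 ≡ 648 · 639 · 629 · 12 ≡ 633 (mod 713).
Squaring chain: 633 → 696 → 289; never reaches −1, so base 12 is a Miller–Rabin witness that 713 is composite.

633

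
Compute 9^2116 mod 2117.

429

9^1 ≡ 9 (mod 2117)
9^2 ≡ 9^2 = 81 ≡ 81 (mod 2117)
9^4 ≡ 81^2 = 6561 ≡ 210 (mod 2117)
9^8 ≡ 210^2 = 44100 ≡ 1760 (mod 2117)
9^16 ≡ 1760^2 = 3097600 ≡ 429 (mod 2117)
9^32 ≡ 429^2 = 184041 ≡ 1979 (mod 2117)
9^64 ≡ 1979^2 = 3916441 ≡ 2108 (mod 2117)
9^128 ≡ 2108^2 = 4443664 ≡ 81 (mod 2117)
9^256 ≡ 81^2 = 6561 ≡ 210 (mod 2117)
9^512 ≡ 210^2 = 44100 ≡ 1760 (mod 2117)
9^1024 ≡ 1760^2 = 3097600 ≡ 429 (mod 2117)
9^2048 ≡ 429^2 = 184041 ≡ 1979 (mod 2117)
2116 = 2048 + 64 + 4 in binary powers of 2.
So 9^2116 ≡ 1979 · 2108 · 210 ≡ 429 (mod 2117).
Since 429 ≠ 1, base 9 is a Fermat witness: 2117 is composite.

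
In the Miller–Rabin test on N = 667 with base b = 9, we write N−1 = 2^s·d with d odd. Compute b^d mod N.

660

667 − 1 = 666 = 2^1 · 333, so d = 333.
9^1 ≡ 9 (mod 667)
9^2 ≡ 9^2 = 81 ≡ 81 (mod 667)
9^4 ≡ 81^2 = 6561 ≡ 558 (mod 667)
9^8 ≡ 558^2 = 311364 ≡ 542 (mod 667)
9^16 ≡ 542^2 = 293764 ≡ 284 (mod 667)
9^32 ≡ 284^2 = 80656 ≡ 616 (mod 667)
9^64 ≡ 616^2 = 379456 ≡ 600 (mod 667)
9^128 ≡ 600^2 = 360000 ≡ 487 (mod 667)
9^256 ≡ 487^2 = 237169 ≡ 384 (mod 667)
333 = 256 + 64 + 8 + 4 + 1 in binary powers of 2.
So 9^333 ≡ 384 · 600 · 542 · 558 · 9 ≡ 660 (mod 667).
Squaring chain: 660; never reaches −1, so base 9 is a Miller–Rabin witness that 667 is composite.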